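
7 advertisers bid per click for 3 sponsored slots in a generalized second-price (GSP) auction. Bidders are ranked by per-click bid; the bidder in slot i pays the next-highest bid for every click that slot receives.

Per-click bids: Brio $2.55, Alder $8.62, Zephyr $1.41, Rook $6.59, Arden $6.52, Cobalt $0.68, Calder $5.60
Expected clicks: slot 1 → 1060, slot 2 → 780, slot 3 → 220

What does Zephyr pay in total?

Zephyr pays $0.00

Ranked by bid: $8.62 (Alder) > $6.59 (Rook) > $6.52 (Arden) > $5.60 (Calder) > …
Zephyr ranks below slot 3 → no slot, pays nothing.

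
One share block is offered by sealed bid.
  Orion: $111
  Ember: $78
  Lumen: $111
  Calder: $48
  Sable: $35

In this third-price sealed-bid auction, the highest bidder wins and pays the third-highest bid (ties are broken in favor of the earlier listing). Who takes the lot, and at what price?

Bids in order: 111 (Orion) > 111 (Lumen) > 78 (Ember) > 48 (Calder) > 35 (Sable)
Tie at $111 → Orion wins by tie-break.
Orion is highest; pays the third-highest bid, $78.

Orion pays $78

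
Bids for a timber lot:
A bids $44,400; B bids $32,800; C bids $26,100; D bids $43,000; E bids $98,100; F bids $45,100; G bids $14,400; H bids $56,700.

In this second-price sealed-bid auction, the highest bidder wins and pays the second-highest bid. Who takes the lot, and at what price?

Second-price sealed-bid auction: the highest bidder wins and pays the second-highest bid.
Bids in order: 98,100 (E) > 56,700 (H) > 45,100 (F) > 44,400 (A) > 43,000 (D) > 32,800 (B) > …
Second-price: E pays H's bid of $56,700.

E pays $56,700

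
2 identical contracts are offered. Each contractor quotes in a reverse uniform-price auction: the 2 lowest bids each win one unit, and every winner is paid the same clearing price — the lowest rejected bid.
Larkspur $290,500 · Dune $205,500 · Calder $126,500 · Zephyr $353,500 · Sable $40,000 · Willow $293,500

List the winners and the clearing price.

Sable, Calder; each is paid $205,500

Sorting: 40,000 (Sable), 126,500 (Calder), 205,500 (Dune), 290,500 (Larkspur), …
Lowest 2: Sable, Calder.
Clearing price = lowest rejected bid = $205,500.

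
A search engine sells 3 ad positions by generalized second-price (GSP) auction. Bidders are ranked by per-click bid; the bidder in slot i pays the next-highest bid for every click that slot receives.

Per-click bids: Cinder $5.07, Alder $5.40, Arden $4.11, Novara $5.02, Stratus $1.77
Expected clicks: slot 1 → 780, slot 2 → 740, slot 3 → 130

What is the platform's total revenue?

Total revenue: $8203.70

Ranked by bid: $5.40 (Alder) > $5.07 (Cinder) > $5.02 (Novara) > $4.11 (Arden) > …
Slot 1: Alder pays $5.07 × 780 = $3954.60
Slot 2: Cinder pays $5.02 × 740 = $3714.80
Slot 3: Novara pays $4.11 × 130 = $534.30
Total = $8203.70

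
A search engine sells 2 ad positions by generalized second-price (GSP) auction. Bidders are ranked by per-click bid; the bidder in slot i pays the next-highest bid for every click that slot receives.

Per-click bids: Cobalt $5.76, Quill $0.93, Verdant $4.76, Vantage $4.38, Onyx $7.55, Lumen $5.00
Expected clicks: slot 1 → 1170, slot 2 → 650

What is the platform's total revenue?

Total revenue: $9989.20

Ranked by bid: $7.55 (Onyx) > $5.76 (Cobalt) > $5.00 (Lumen) > …
Slot 1: Onyx pays $5.76 × 1170 = $6739.20
Slot 2: Cobalt pays $5.00 × 650 = $3250.00
Total = $9989.20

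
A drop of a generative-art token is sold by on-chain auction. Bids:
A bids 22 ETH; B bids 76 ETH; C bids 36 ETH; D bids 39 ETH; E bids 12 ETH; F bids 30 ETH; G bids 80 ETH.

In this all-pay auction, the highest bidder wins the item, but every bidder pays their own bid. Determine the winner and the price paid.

G pays 80 ETH

Sorting bids: 80 (G) > 76 (B) > 39 (D) > 36 (C) > 30 (F) > 22 (A) > …
G wins with the top bid; all bids are sunk regardless.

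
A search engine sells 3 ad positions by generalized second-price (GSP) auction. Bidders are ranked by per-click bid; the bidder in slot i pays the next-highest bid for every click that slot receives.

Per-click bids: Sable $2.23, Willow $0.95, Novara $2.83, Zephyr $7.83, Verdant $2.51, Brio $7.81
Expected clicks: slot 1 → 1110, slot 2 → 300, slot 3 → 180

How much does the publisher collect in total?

Sorting advertisers: $7.83 (Zephyr) > $7.81 (Brio) > $2.83 (Novara) > $2.51 (Verdant) > …
Slot 1: Zephyr pays $7.81 × 1110 = $8669.10
Slot 2: Brio pays $2.83 × 300 = $849.00
Slot 3: Novara pays $2.51 × 180 = $451.80
Total = $9969.90

Total revenue: $9969.90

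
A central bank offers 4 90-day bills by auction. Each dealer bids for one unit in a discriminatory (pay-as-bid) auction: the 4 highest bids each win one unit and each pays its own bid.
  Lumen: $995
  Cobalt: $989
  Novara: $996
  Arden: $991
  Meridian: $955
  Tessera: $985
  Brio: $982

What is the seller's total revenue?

Total revenue: $3,971

Ordering the bids: 996 (Novara), 995 (Lumen), 991 (Arden), 989 (Cobalt), 985 (Tessera), 982 (Brio), …
The 4 highest are Novara, Lumen, Arden, Cobalt.
Total revenue = 996 + 995 + 991 + 989 = $3,971.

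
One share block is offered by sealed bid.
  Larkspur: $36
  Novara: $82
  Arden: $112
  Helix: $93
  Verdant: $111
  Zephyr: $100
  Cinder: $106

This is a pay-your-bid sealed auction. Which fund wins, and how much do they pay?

Arden pays $112

Bids in order: 112 (Arden) > 111 (Verdant) > 106 (Cinder) > 100 (Zephyr) > 93 (Helix) > 82 (Novara) > …
First-price: Arden pays what they bid, $112.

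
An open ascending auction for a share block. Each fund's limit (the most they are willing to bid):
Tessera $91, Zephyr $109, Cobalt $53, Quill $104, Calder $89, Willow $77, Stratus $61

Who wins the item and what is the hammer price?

Limits in order: 109 (Zephyr) > 104 (Quill) > 91 (Tessera) > 89 (Calder) > 77 (Willow) > 61 (Stratus) > …
Bidding ends when Quill exits at $104; Zephyr takes it.

Zephyr wins at $104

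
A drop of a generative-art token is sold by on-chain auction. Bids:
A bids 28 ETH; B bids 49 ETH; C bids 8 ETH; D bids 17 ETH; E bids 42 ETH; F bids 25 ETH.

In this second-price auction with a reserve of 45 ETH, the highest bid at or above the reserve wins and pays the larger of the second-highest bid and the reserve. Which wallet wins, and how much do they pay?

Bids in order: 49 (B) > 42 (E) > 28 (A) > 25 (F) > 17 (D) > 8 (C)
Highest eligible bid: B at 49 ETH.
max(second-highest 42 ETH, reserve 45 ETH) = 45 ETH.

B pays 45 ETH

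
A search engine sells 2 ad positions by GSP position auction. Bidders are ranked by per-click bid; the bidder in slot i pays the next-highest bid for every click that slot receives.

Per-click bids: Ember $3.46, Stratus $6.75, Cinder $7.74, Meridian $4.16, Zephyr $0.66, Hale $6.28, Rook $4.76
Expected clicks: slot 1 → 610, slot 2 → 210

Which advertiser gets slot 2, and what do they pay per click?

Stratus; $6.28 per click

Per-click bids in order: $7.74 (Cinder) > $6.75 (Stratus) > $6.28 (Hale) > …
Slot 2 goes to the second-ranked bidder, Stratus, who pays the next bid down: $6.28/click.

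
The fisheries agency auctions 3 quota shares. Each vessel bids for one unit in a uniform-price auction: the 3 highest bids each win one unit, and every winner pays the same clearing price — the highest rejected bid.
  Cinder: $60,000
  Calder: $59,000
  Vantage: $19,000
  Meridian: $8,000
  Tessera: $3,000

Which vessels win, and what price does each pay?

Ordering the bids: 60,000 (Cinder), 59,000 (Calder), 19,000 (Vantage), 8,000 (Meridian), 3,000 (Tessera)
Winners (3 units): Cinder, Calder, Vantage.
Clearing price = highest rejected bid = $8,000.

Cinder, Calder, Vantage; each pays $8,000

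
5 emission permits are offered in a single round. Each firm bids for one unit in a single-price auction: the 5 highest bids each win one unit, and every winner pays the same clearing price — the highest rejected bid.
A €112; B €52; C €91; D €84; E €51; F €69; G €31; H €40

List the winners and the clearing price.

A, C, D, F, B; each pays €51

Sorting: 112 (A), 91 (C), 84 (D), 69 (F), 52 (B), 51 (E), 40 (H), …
The 5 highest are A, C, D, F, B.
First losing bid is E's €51, which sets the uniform price.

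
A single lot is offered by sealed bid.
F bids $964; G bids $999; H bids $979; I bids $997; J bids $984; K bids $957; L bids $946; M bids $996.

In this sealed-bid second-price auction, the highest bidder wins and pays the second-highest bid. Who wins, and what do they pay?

G pays $997

Sorting bids: 999 (G) > 997 (I) > 996 (M) > 984 (J) > 979 (H) > 964 (F) > …
G wins with the highest bid; price is set by the runner-up at $997.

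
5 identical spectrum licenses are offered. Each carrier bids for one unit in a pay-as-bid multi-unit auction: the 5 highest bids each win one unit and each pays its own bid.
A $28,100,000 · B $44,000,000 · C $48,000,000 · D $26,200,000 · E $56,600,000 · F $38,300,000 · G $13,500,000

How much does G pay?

Ordering the bids: 56,600,000 (E), 48,000,000 (C), 44,000,000 (B), 38,300,000 (F), 28,100,000 (A), 26,200,000 (D), 13,500,000 (G)
Winners (5 units): E, C, B, F, A.
G does not win → $0.

G pays $0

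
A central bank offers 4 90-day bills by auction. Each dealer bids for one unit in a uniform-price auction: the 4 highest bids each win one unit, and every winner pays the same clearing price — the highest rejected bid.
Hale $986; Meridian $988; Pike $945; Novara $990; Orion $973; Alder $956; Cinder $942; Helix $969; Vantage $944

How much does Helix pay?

Bids ranked high→low: 990 (Novara), 988 (Meridian), 986 (Hale), 973 (Orion), 969 (Helix), 956 (Alder), …
The 4 highest are Novara, Meridian, Hale, Orion.
Clearing price = highest rejected bid = $969.
Helix does not win → pays $0.

Helix pays $0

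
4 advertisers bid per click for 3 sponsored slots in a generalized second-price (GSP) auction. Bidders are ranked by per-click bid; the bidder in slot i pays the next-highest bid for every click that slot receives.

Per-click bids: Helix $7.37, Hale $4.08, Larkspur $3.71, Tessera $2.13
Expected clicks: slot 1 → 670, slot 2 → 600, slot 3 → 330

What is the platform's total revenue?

Total revenue: $5662.50

Per-click bids in order: $7.37 (Helix) > $4.08 (Hale) > $3.71 (Larkspur) > $2.13 (Tessera)
Slot 1: Helix pays $4.08 × 670 = $2733.60
Slot 2: Hale pays $3.71 × 600 = $2226.00
Slot 3: Larkspur pays $2.13 × 330 = $702.90
Total = $5662.50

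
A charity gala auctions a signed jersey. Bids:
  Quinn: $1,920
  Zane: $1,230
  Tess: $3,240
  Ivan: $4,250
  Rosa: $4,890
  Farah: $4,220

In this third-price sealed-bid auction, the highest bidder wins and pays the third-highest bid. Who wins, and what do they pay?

Rosa pays $4,220

Third-price sealed-bid auction: the highest bidder wins and pays the third-highest bid.
Sorting bids: 4,890 (Rosa) > 4,250 (Ivan) > 4,220 (Farah) > 3,240 (Tess) > 1,920 (Quinn) > 1,230 (Zane)
Rosa wins; payment is bid #3 in the ranking = $4,220.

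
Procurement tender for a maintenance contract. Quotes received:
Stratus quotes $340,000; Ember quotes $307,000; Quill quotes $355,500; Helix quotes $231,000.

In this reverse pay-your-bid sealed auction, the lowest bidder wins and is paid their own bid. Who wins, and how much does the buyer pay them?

Helix is paid $231,000

Rule: the lowest bidder wins and is paid their own bid.
Sorting bids: 231,000 (Helix) < 307,000 (Ember) < 340,000 (Stratus) < 355,500 (Quill)
Helix is lowest → is paid own bid, $231,000.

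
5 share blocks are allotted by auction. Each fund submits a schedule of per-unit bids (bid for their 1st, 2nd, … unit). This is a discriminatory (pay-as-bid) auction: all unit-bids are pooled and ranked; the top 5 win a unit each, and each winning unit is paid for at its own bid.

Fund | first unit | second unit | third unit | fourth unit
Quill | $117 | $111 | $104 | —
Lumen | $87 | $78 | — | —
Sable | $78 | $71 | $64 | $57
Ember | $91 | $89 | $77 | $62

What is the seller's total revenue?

All unit-bids, highest first — top 5: 117 (Quill-1), 111 (Quill-2), 104 (Quill-3), 91 (Ember-1), 89 (Ember-2)
Next rejected bid: $87 (not a price — pay-as-bid).
Each winning unit pays its own bid.
Revenue = 117 + 111 + 104 + 91 + 89 = $512.

Total revenue: $512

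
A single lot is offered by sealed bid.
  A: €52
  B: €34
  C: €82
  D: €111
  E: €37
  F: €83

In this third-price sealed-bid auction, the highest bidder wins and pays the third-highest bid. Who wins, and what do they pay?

Bids in order: 111 (D) > 83 (F) > 82 (C) > 52 (A) > 37 (E) > 34 (B)
D wins; payment is bid #3 in the ranking = €82.

D pays €82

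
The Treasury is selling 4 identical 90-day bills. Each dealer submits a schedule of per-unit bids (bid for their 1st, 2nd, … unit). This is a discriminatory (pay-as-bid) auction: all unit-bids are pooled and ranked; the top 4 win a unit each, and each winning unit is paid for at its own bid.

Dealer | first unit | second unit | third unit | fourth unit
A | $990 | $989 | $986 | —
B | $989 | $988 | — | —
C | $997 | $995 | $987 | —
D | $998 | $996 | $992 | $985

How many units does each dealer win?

Merging the schedules and taking the best 4: 998 (D-1), 997 (C-1), 996 (D-2), 995 (C-2)
Next rejected bid: $992 (not a price — pay-as-bid).
Allocation: C 2, D 2.

C 2, D 2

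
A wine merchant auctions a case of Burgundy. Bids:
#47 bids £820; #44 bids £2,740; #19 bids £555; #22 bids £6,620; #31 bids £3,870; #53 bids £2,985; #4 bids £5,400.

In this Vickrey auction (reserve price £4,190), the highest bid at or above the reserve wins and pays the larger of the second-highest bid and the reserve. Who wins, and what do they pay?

#22 pays £5,400

Bids ranked: 6,620 (#22) > 5,400 (#4) > 3,870 (#31) > 2,985 (#53) > 2,740 (#44) > 820 (#47) > …
#22 has the top bid at or above the reserve (£6,620).
Second-highest bid £5,400 exceeds the reserve £4,190 → payment £5,400.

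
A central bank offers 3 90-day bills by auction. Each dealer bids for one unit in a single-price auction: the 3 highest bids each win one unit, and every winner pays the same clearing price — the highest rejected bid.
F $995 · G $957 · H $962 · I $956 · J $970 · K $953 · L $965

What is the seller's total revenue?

Sorting: 995 (F), 970 (J), 965 (L), 962 (H), 957 (G), …
The 3 highest are F, J, L.
Highest unsuccessful bid: $962 → clearing price.
Total revenue = 3 × $962 = $2,886.

Total revenue: $2,886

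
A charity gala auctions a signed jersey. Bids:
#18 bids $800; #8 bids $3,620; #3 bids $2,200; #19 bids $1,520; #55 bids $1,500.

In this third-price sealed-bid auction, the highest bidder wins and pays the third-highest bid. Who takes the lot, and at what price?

#8 pays $1,520

Sorting bids: 3,620 (#8) > 2,200 (#3) > 1,520 (#19) > 1,500 (#55) > 800 (#18)
#8 wins; payment is bid #3 in the ranking = $1,520.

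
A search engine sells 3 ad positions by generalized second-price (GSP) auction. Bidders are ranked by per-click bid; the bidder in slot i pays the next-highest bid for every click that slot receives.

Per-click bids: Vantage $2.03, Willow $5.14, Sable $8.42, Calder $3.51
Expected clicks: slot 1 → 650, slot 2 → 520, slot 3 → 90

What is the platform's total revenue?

Per-click bids in order: $8.42 (Sable) > $5.14 (Willow) > $3.51 (Calder) > $2.03 (Vantage)
Slot 1: Sable pays $5.14 × 650 = $3341.00
Slot 2: Willow pays $3.51 × 520 = $1825.20
Slot 3: Calder pays $2.03 × 90 = $182.70
Total = $5348.90

Total revenue: $5348.90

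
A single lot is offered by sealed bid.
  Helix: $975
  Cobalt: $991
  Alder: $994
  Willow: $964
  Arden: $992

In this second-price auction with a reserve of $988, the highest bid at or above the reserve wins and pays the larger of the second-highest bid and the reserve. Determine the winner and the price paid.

Alder pays $992

Sorting bids: 994 (Alder) > 992 (Arden) > 991 (Cobalt) > 975 (Helix) > 964 (Willow)
Highest eligible bid: Alder at $994.
Second-highest bid $992 exceeds the reserve $988 → payment $992.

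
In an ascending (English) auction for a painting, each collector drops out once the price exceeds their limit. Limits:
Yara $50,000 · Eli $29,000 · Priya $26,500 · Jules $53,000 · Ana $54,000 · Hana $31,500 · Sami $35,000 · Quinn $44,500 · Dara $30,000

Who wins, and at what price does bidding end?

Ana wins at $53,000

Sorting limits: 54,000 (Ana) > 53,000 (Jules) > 50,000 (Yara) > 44,500 (Quinn) > 35,000 (Sami) > 31,500 (Hana) > …
Jules is the last rival to drop out, at $53,000; Ana remains and wins at that price.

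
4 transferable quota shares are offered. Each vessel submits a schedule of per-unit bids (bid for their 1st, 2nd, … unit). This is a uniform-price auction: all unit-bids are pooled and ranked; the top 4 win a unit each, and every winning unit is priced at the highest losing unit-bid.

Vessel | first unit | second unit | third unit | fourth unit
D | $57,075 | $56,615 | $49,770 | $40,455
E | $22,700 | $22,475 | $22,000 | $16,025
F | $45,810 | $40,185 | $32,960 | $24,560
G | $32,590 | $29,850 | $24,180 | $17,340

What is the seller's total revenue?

Merging the schedules and taking the best 4: 57,075 (D-1), 56,615 (D-2), 49,770 (D-3), 45,810 (F-1)
The (k+1)-th unit-bid is $40,455.
Allocation: D 3, F 1. Every unit priced at $40,455.
Revenue = 4 × 40,455 = $161,820.

Total revenue: $161,820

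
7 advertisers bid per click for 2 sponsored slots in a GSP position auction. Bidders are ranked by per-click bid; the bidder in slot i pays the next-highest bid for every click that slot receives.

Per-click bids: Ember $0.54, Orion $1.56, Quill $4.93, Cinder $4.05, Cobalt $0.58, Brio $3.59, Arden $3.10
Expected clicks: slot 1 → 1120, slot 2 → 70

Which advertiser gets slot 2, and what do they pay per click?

Ranked by bid: $4.93 (Quill) > $4.05 (Cinder) > $3.59 (Brio) > …
Slot 2 goes to the second-ranked bidder, Cinder, who pays the next bid down: $3.59/click.

Cinder; $3.59 per click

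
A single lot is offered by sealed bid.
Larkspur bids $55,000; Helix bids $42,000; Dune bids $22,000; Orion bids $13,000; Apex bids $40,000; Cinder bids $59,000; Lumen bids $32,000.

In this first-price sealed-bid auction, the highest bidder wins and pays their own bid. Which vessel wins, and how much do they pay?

First-price sealed-bid auction: the highest bidder wins and pays their own bid.
Bids ranked: 59,000 (Cinder) > 55,000 (Larkspur) > 42,000 (Helix) > 40,000 (Apex) > 32,000 (Lumen) > 22,000 (Dune) > …
First-price: Cinder pays what they bid, $59,000.

Cinder pays $59,000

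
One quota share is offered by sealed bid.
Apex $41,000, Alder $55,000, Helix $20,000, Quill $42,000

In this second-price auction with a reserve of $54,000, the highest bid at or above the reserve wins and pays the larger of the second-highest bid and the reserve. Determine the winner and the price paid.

Alder pays $54,000

Bids in order: 55,000 (Alder) > 42,000 (Quill) > 41,000 (Apex) > 20,000 (Helix)
Highest eligible bid: Alder at $55,000.
Second-highest bid $42,000 is below the reserve $54,000, so the reserve binds → payment $54,000.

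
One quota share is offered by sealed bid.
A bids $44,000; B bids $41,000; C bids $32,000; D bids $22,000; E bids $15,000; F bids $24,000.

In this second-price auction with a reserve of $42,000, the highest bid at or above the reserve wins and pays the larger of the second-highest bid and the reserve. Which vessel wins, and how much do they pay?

Second-price auction with a reserve of $42,000: the highest bid at or above the reserve wins and pays the larger of the second-highest bid and the reserve.
Bids ranked: 44,000 (A) > 41,000 (B) > 32,000 (C) > 24,000 (F) > 22,000 (D) > 15,000 (E)
Highest eligible bid: A at $44,000.
max(second-highest $41,000, reserve $42,000) = $42,000.

A pays $42,000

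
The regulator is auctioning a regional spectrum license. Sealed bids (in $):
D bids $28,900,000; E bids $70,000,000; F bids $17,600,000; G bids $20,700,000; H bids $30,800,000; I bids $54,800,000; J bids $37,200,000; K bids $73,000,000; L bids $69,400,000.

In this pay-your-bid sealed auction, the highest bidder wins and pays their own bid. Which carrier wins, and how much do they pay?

K pays $73,000,000

Pay-your-bid sealed auction: the highest bidder wins and pays their own bid.
Bids ranked: 73,000,000 (K) > 70,000,000 (E) > 69,400,000 (L) > 54,800,000 (I) > 37,200,000 (J) > 30,800,000 (H) > …
First-price: K pays what they bid, $73,000,000.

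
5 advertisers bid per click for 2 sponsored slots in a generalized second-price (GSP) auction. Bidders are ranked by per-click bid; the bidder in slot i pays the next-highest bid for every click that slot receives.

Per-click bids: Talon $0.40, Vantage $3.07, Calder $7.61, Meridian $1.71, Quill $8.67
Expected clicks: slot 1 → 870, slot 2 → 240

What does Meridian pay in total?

Meridian pays $0.00

Per-click bids in order: $8.67 (Quill) > $7.61 (Calder) > $3.07 (Vantage) > …
Meridian ranks below slot 2 → no slot, pays nothing.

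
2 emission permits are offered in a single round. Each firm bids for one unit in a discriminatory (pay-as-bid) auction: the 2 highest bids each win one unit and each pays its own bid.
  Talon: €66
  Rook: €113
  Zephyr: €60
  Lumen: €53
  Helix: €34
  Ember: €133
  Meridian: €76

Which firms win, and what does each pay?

Ember €133, Rook €113

Sorting: 133 (Ember), 113 (Rook), 76 (Meridian), 66 (Talon), …
Winners (2 units): Ember, Rook.
Each winner pays its own bid: Ember €133, Rook €113.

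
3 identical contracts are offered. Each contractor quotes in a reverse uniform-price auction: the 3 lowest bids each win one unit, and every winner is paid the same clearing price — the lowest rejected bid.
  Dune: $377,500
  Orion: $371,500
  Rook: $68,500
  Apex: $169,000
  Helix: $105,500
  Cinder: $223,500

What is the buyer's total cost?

Sorting: 68,500 (Rook), 105,500 (Helix), 169,000 (Apex), 223,500 (Cinder), 371,500 (Orion), …
Winners (3 units): Rook, Helix, Apex.
Lowest unsuccessful bid: $223,500 → clearing price.
Total cost = 3 × $223,500 = $670,500.

Total cost: $670,500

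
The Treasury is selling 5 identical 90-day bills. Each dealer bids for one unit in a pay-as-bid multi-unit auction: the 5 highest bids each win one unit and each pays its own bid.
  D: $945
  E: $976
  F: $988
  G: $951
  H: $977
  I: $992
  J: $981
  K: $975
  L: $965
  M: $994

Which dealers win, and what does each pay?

Sorting: 994 (M), 992 (I), 988 (F), 981 (J), 977 (H), 976 (E), 975 (K), …
Top 5: M, I, F, J, H.
Each winner pays its own bid: M $994, I $992, F $988, J $981, H $977.

M $994, I $992, F $988, J $981, H $977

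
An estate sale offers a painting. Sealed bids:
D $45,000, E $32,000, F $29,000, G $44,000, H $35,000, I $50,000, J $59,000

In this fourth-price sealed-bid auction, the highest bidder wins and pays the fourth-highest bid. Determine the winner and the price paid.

J pays $44,000

Sorting bids: 59,000 (J) > 50,000 (I) > 45,000 (D) > 44,000 (G) > 35,000 (H) > 32,000 (E) > …
J wins; payment is bid #4 in the ranking = $44,000.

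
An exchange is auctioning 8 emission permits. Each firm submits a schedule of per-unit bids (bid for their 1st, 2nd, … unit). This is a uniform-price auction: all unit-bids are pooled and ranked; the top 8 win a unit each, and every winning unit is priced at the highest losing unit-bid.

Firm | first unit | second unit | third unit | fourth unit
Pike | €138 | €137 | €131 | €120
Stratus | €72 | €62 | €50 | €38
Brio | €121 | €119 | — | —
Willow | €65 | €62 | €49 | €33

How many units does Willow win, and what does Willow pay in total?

All unit-bids, highest first — top 8: 138 (Pike-1), 137 (Pike-2), 131 (Pike-3), 121 (Brio-1), 120 (Pike-4), 119 (Brio-2), 72 (Stratus-1), 65 (Willow-1)
First bid not allocated: €62.
Willow wins 1 unit(s) at €62 each.

Willow: 1 unit, pays €62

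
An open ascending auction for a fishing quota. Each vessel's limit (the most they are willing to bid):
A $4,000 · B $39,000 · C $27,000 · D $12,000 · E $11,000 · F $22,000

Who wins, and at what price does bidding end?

Rule: the price rises until one bidder remains; the winner pays the price at which the last rival dropped out.
Sorting limits: 39,000 (B) > 27,000 (C) > 22,000 (F) > 12,000 (D) > 11,000 (E) > 4,000 (A)
C is the last rival to drop out, at $27,000; B remains and wins at that price.

B wins at $27,000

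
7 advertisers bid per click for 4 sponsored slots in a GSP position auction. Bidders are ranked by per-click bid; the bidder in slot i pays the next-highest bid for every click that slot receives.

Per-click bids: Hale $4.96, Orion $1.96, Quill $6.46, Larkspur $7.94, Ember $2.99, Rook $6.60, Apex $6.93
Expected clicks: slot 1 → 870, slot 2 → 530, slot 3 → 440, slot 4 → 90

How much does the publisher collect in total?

Per-click bids in order: $7.94 (Larkspur) > $6.93 (Apex) > $6.60 (Rook) > $6.46 (Quill) > $4.96 (Hale) > …
Slot 1: Larkspur pays $6.93 × 870 = $6029.10
Slot 2: Apex pays $6.60 × 530 = $3498.00
Slot 3: Rook pays $6.46 × 440 = $2842.40
Slot 4: Quill pays $4.96 × 90 = $446.40
Total = $12815.90

Total revenue: $12815.90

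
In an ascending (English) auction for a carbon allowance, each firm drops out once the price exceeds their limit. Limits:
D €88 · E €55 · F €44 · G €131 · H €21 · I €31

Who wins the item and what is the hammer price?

G wins at €88

Limits ranked: 131 (G) > 88 (D) > 55 (E) > 44 (F) > 31 (I) > 21 (H)
Bidding ends when D exits at €88; G takes it.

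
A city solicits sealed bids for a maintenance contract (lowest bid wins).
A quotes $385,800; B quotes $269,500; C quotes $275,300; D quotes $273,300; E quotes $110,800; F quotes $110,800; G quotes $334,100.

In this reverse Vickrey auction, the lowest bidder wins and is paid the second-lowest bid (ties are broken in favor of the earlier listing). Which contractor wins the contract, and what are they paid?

E is paid $110,800

Bids in order: 110,800 (E) < 110,800 (F) < 269,500 (B) < 273,300 (D) < 275,300 (C) < 334,100 (G) < …
E and F tie at $110,800; tie-break gives it to E.
E wins with the lowest bid; price is set by the runner-up at $110,800.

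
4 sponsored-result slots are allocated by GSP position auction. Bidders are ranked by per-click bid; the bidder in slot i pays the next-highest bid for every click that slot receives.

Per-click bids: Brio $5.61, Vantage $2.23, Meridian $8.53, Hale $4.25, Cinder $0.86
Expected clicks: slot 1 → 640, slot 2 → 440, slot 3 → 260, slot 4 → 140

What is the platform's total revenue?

Sorting advertisers: $8.53 (Meridian) > $5.61 (Brio) > $4.25 (Hale) > $2.23 (Vantage) > $0.86 (Cinder)
Slot 1: Meridian pays $5.61 × 640 = $3590.40
Slot 2: Brio pays $4.25 × 440 = $1870.00
Slot 3: Hale pays $2.23 × 260 = $579.80
Slot 4: Vantage pays $0.86 × 140 = $120.40
Total = $6160.60

Total revenue: $6160.60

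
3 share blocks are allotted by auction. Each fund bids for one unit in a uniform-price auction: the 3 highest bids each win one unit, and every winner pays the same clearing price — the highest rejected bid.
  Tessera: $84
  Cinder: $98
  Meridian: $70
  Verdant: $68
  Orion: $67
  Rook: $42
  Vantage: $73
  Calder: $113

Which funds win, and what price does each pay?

Calder, Cinder, Tessera; each pays $73

Sorting: 113 (Calder), 98 (Cinder), 84 (Tessera), 73 (Vantage), 70 (Meridian), …
Top 3: Calder, Cinder, Tessera.
Clearing price = highest rejected bid = $73.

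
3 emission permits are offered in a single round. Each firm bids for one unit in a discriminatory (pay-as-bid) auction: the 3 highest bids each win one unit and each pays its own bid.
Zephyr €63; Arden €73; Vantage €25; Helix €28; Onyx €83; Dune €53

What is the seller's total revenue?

Sorting: 83 (Onyx), 73 (Arden), 63 (Zephyr), 53 (Dune), 28 (Helix), …
Winners (3 units): Onyx, Arden, Zephyr.
Total revenue = 83 + 73 + 63 = €219.

Total revenue: €219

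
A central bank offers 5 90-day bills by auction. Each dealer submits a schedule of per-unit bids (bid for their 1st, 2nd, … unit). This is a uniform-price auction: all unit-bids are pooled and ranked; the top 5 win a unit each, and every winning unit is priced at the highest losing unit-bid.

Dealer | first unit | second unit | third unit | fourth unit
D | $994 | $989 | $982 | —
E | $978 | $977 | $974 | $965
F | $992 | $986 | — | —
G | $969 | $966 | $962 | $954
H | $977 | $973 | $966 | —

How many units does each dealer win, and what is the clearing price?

All unit-bids, highest first — top 5: 994 (D-1), 992 (F-1), 989 (D-2), 986 (F-2), 982 (D-3)
First bid not allocated: $978.
Allocation: D 3, F 2.

D 3, F 2; clearing price $978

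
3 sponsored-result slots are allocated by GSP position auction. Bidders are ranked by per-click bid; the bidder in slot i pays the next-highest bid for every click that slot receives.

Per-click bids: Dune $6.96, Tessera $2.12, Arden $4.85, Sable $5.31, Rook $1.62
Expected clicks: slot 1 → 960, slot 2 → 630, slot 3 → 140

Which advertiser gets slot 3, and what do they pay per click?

Sorting advertisers: $6.96 (Dune) > $5.31 (Sable) > $4.85 (Arden) > $2.12 (Tessera) > …
Slot 3 goes to the third-ranked bidder, Arden, who pays the next bid down: $2.12/click.

Arden; $2.12 per click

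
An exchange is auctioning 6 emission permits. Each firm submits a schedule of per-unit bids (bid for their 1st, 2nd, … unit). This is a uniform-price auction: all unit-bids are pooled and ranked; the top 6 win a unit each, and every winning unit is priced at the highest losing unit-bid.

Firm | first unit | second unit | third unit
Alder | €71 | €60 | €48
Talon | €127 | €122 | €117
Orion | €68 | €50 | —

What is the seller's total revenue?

Total revenue: €300

All unit-bids, highest first — top 6: 127 (Talon-1), 122 (Talon-2), 117 (Talon-3), 71 (Alder-1), 68 (Orion-1), 60 (Alder-2)
First bid not allocated: €50.
Allocation: Alder 2, Orion 1, Talon 3. Every unit priced at €50.
Revenue = 6 × 50 = €300.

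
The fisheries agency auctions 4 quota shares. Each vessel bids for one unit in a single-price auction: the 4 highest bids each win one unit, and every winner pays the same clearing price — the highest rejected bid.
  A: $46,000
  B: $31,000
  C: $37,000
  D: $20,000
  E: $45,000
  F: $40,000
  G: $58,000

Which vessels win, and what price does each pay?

Ordering the bids: 58,000 (G), 46,000 (A), 45,000 (E), 40,000 (F), 37,000 (C), 31,000 (B), …
The 4 highest are G, A, E, F.
Highest unsuccessful bid: $37,000 → clearing price.

G, A, E, F; each pays $37,000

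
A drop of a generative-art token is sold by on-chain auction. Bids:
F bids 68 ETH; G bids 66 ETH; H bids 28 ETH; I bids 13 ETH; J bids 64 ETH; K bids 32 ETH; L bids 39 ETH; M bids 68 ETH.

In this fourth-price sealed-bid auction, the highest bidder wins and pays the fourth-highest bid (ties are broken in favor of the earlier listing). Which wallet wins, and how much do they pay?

Fourth-price sealed-bid auction: the highest bidder wins and pays the fourth-highest bid.
Bids in order: 68 (F) > 68 (M) > 66 (G) > 64 (J) > 39 (L) > 32 (K) > …
Tie at 68 ETH → F wins by tie-break.
F is highest; pays the fourth-highest bid, 64 ETH.

F pays 64 ETH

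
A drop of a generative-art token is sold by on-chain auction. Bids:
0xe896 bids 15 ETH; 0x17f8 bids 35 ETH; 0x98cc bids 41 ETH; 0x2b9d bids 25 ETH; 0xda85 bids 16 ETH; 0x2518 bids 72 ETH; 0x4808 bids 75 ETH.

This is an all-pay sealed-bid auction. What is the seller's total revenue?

Rule: the highest bidder wins the item, but every bidder pays their own bid.
Sorting bids: 75 (0x4808) > 72 (0x2518) > 41 (0x98cc) > 35 (0x17f8) > 25 (0x2b9d) > 16 (0xda85) > …
Every bidder forfeits their bid regardless of winning.
Revenue = 15 + 35 + 41 + 25 + 16 + 72 + 75 = 279 ETH.

Total revenue: 279 ETH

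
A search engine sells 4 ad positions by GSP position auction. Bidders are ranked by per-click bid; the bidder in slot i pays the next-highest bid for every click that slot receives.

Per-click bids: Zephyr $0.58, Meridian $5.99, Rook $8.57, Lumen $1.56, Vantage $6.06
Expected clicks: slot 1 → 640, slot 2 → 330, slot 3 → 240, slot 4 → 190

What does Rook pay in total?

Rook pays $3878.40

Per-click bids in order: $8.57 (Rook) > $6.06 (Vantage) > $5.99 (Meridian) > $1.56 (Lumen) > $0.58 (Zephyr)
Rook holds slot 1 → pays next bid $6.06 × 640 clicks = $3878.40.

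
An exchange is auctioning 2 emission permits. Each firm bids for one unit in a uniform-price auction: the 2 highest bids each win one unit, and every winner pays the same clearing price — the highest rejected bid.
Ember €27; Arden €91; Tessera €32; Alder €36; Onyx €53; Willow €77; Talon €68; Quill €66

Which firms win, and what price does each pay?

Arden, Willow; each pays €68

Bids ranked high→low: 91 (Arden), 77 (Willow), 68 (Talon), 66 (Quill), …
Top 2: Arden, Willow.
Highest unsuccessful bid: €68 → clearing price.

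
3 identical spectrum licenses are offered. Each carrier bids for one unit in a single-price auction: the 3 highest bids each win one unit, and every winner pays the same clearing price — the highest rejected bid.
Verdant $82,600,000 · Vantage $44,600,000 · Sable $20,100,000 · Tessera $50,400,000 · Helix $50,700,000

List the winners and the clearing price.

Sorting: 82,600,000 (Verdant), 50,700,000 (Helix), 50,400,000 (Tessera), 44,600,000 (Vantage), 20,100,000 (Sable)
The 3 highest are Verdant, Helix, Tessera.
Highest unsuccessful bid: $44,600,000 → clearing price.

Verdant, Helix, Tessera; each pays $44,600,000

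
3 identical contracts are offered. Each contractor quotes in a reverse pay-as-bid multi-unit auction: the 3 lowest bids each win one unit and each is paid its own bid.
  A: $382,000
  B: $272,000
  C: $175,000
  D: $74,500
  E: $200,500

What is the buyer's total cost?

Bids ranked low→high: 74,500 (D), 175,000 (C), 200,500 (E), 272,000 (B), 382,000 (A)
Winners (3 units): D, C, E.
Total cost = 74,500 + 175,000 + 200,500 = $450,000.

Total cost: $450,000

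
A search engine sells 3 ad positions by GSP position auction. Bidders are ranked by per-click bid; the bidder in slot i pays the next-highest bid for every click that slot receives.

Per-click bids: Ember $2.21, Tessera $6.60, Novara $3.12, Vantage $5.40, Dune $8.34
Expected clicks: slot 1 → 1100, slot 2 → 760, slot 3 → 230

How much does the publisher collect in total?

Total revenue: $12081.60

Ranked by bid: $8.34 (Dune) > $6.60 (Tessera) > $5.40 (Vantage) > $3.12 (Novara) > …
Slot 1: Dune pays $6.60 × 1100 = $7260.00
Slot 2: Tessera pays $5.40 × 760 = $4104.00
Slot 3: Vantage pays $3.12 × 230 = $717.60
Total = $12081.60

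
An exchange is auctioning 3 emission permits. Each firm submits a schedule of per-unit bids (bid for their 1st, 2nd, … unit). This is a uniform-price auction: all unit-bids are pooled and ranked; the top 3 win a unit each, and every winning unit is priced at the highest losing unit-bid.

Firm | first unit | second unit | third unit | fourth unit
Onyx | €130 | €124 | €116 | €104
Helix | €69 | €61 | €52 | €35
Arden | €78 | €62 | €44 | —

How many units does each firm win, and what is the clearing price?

Onyx 3; clearing price €104

All unit-bids, highest first — top 3: 130 (Onyx-1), 124 (Onyx-2), 116 (Onyx-3)
First bid not allocated: €104.
Allocation: Onyx 3.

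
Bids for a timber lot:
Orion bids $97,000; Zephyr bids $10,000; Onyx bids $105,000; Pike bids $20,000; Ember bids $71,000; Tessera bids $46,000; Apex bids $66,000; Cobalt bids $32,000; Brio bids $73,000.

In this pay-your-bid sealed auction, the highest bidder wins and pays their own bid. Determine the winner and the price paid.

Onyx pays $105,000

Bids in order: 105,000 (Onyx) > 97,000 (Orion) > 73,000 (Brio) > 71,000 (Ember) > 66,000 (Apex) > 46,000 (Tessera) > …
Onyx has the highest bid and pays exactly that: $105,000.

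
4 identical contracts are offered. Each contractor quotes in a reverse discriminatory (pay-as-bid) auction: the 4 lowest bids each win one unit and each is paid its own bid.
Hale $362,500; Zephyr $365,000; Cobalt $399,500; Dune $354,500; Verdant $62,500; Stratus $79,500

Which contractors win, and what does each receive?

Verdant $62,500, Stratus $79,500, Dune $354,500, Hale $362,500

Bids ranked low→high: 62,500 (Verdant), 79,500 (Stratus), 354,500 (Dune), 362,500 (Hale), 365,000 (Zephyr), 399,500 (Cobalt)
Winners (4 units): Verdant, Stratus, Dune, Hale.
Each winner is paid its own bid: Verdant $62,500, Stratus $79,500, Dune $354,500, Hale $362,500.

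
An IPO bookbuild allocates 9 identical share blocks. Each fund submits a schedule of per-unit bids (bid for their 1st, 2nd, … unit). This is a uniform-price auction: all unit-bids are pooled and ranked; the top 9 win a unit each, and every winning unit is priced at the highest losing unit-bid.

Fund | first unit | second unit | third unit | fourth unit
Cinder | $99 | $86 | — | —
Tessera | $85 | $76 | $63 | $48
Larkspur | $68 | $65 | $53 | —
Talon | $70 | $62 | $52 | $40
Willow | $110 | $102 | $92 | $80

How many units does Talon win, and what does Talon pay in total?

Talon: 1 unit, pays $68

Pooled unit-bids ranked (top 9): 110 (Willow-1), 102 (Willow-2), 99 (Cinder-1), 92 (Willow-3), 86 (Cinder-2), 85 (Tessera-1), 80 (Willow-4), 76 (Tessera-2), 70 (Talon-1)
Highest rejected unit-bid = $68.
Talon wins 1 unit(s) at $68 each.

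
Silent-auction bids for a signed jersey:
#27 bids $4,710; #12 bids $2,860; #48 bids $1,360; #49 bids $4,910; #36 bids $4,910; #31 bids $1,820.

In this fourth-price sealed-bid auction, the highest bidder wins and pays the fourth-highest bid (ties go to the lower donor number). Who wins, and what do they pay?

#36 pays $2,860

Sorting bids: 4,910 (#36) > 4,910 (#49) > 4,710 (#27) > 2,860 (#12) > 1,820 (#31) > 1,360 (#48)
Tie at $4,910 → #36 wins by tie-break.
#36 is highest; pays the fourth-highest bid, $2,860.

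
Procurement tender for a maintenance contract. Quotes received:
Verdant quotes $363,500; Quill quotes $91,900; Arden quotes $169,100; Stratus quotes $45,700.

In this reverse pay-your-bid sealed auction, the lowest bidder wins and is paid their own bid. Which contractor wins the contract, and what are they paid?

Reverse pay-your-bid sealed auction: the lowest bidder wins and is paid their own bid.
Bids ranked: 45,700 (Stratus) < 91,900 (Quill) < 169,100 (Arden) < 363,500 (Verdant)
First-price: Stratus is paid what they bid, $45,700.

Stratus is paid $45,700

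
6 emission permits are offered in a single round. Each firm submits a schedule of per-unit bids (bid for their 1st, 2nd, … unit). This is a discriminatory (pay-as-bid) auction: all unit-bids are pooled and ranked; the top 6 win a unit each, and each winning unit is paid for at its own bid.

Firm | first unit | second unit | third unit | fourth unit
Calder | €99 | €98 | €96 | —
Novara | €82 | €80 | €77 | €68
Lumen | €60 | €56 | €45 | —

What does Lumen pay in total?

Lumen pays €0

Merging the schedules and taking the best 6: 99 (Calder-1), 98 (Calder-2), 96 (Calder-3), 82 (Novara-1), 80 (Novara-2), 77 (Novara-3)
Next rejected bid: €68 (not a price — pay-as-bid).
Lumen wins no units.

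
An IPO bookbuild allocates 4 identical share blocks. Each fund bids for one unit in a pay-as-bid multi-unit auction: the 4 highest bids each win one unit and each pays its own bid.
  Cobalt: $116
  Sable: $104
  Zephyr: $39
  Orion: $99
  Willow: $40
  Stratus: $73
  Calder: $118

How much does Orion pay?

Orion pays $99

Sorting: 118 (Calder), 116 (Cobalt), 104 (Sable), 99 (Orion), 73 (Stratus), 40 (Willow), …
The 4 highest are Calder, Cobalt, Sable, Orion.
Orion wins → own bid $99.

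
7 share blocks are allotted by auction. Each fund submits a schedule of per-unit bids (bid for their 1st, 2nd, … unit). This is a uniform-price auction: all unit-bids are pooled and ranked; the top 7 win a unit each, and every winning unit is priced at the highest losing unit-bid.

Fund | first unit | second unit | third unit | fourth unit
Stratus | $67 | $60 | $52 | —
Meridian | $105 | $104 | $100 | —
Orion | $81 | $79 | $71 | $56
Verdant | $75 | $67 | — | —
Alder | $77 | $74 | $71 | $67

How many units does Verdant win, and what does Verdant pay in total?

Verdant: 1 unit, pays $74

All unit-bids, highest first — top 7: 105 (Meridian-1), 104 (Meridian-2), 100 (Meridian-3), 81 (Orion-1), 79 (Orion-2), 77 (Alder-1), 75 (Verdant-1)
Highest rejected unit-bid = $74.
Verdant wins 1 unit(s) at $74 each.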